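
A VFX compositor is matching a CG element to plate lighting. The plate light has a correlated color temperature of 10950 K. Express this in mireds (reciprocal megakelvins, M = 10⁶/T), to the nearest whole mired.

91 mireds

M = 10⁶ / 10950 = 91.324 → 91 mireds.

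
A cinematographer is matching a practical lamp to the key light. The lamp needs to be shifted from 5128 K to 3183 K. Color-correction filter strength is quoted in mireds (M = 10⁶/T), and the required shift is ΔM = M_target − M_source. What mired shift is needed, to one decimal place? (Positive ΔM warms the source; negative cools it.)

+119.2 mireds

M_source = 10⁶/5128 = 195.008; M_target = 10⁶/3183 = 314.169.
ΔM = 314.169 − 195.008 = 119.161 → +119.2 mireds, a warming shift.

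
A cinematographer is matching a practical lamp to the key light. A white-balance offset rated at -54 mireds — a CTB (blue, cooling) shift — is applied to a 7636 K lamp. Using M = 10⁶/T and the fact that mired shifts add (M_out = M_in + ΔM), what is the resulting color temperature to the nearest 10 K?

M_in = 10⁶/7636 = 130.96 mireds.
M_out = 130.96 + (-54) = 76.96 mireds.
T_out = 10⁶/76.96 = 12994.0 K → 12990 K.

12990 K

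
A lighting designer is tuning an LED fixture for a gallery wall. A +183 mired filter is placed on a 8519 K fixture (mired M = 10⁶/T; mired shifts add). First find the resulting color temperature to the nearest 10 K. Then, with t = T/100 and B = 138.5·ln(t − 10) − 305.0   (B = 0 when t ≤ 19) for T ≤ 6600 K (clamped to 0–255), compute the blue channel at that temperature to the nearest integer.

131

M_in = 10⁶/8519 = 117.38; M_out = 117.38 + (+183) = 300.38.
T_out = 10⁶/300.38 = 3329.1 K → 3330 K; t = 33.3.
B = 138.5·ln(33.3 − 10) − 305.0 = 138.5·ln 23.3 − 305.0 = 138.5·3.1485 − 305.0 = 131.061.
Rounded: 131.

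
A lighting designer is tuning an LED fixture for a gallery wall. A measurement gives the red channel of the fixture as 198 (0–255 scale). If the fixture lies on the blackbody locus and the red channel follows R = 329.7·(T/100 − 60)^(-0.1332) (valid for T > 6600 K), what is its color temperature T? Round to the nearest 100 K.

10600 K

(t − 60)^(-0.1332) = 198/329.7 = 0.60055.
t − 60 = 0.60055^(1/-0.1332) = 0.60055^(-7.508) = 45.980, so t = 105.980.
T = 100·t = 10598 K → 10600 K to the nearest 100 K.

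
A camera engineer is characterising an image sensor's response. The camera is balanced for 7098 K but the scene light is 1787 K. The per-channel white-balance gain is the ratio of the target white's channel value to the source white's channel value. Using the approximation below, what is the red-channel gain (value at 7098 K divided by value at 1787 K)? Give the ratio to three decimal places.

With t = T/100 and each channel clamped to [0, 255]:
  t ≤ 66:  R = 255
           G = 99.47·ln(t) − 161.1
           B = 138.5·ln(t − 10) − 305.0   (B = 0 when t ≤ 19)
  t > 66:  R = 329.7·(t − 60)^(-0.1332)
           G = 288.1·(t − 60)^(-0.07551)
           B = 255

0.940

At 1787 K (t = 17.87):
  R = 255 by definition for t ≤ 66.
At 7098 K (t = 70.98):
  R = 329.7·(70.98 − 60)^(-0.1332) = 329.7·10.98^(-0.1332) = 329.7·0.72676 = 239.613.
Gain = 239.613 / 255.000 = 0.9397 → 0.940.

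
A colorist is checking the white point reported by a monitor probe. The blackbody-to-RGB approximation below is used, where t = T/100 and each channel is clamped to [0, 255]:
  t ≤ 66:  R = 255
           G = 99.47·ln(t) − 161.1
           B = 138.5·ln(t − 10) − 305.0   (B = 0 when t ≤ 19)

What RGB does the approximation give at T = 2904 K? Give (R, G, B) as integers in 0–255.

(255, 174, 103)

t = 2904/100 = 29.04; the t ≤ 66 branch applies.
R = 255 by definition for t ≤ 66.
G = 99.47·ln 29.04 − 161.1 = 99.47·3.3687 − 161.1 = 173.982.
B = 138.5·ln(29.04 − 10) − 305.0 = 138.5·ln 19.04 − 305.0 = 138.5·2.9465 − 305.0 = 103.096.
Rounded: (255, 174, 103).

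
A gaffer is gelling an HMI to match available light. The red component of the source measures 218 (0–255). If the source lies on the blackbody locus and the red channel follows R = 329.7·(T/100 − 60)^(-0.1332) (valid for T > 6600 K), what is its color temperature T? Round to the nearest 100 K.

(t − 60)^(-0.1332) = 218/329.7 = 0.66121.
t − 60 = 0.66121^(1/-0.1332) = 0.66121^(-7.508) = 22.326, so t = 82.326.
T = 100·t = 8233 K → 8200 K to the nearest 100 K.

8200 K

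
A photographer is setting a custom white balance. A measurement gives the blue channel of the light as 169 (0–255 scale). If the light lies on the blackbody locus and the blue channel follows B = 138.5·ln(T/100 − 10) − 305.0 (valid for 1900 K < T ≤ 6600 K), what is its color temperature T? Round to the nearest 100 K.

ln(t − 10) = (169 + 305.0) / 138.5 = 3.4224.
t − 10 = e^3.4224 = 30.642, so t = 40.642.
T = 100·t = 4064 K → 4100 K to the nearest 100 K.

4100 K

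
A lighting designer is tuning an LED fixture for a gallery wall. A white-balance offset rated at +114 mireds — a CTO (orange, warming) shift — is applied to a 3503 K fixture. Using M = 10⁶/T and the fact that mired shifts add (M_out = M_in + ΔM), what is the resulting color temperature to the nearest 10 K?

2500 K

M_in = 10⁶/3503 = 285.47 mireds.
M_out = 285.47 + (+114) = 399.47 mireds.
T_out = 10⁶/399.47 = 2503.3 K → 2500 K.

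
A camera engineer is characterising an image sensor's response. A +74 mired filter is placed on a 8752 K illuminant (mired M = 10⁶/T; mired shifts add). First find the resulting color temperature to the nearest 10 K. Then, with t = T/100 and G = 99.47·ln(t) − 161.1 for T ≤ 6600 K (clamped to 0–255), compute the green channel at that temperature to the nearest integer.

M_in = 10⁶/8752 = 114.26; M_out = 114.26 + (+74) = 188.26.
T_out = 10⁶/188.26 = 5311.8 K → 5310 K; t = 53.1.
G = 99.47·ln 53.1 − 161.1 = 99.47·3.9722 − 161.1 = 234.012.
Rounded: 234.

234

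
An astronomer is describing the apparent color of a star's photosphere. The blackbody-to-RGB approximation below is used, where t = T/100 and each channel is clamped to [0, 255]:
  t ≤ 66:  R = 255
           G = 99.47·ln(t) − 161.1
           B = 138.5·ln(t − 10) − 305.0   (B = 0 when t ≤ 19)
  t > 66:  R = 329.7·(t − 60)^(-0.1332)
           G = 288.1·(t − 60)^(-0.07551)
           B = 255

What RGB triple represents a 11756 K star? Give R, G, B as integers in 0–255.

t = 11756/100 = 117.56; the t > 66 branch applies.
R = 329.7·(117.56 − 60)^(-0.1332) = 329.7·57.56^(-0.1332) = 329.7·0.58284 = 192.163.
G = 288.1·(117.56 − 60)^(-0.07551) = 288.1·57.56^(-0.07551) = 288.1·0.73637 = 212.147.
B = 255 by definition for t > 66.
Rounded: (192, 212, 255).

R=192, G=212, B=255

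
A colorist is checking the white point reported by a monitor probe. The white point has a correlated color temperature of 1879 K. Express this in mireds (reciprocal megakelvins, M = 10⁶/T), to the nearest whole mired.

532 mireds

M = 10⁶ / 1879 = 532.198 → 532 mireds.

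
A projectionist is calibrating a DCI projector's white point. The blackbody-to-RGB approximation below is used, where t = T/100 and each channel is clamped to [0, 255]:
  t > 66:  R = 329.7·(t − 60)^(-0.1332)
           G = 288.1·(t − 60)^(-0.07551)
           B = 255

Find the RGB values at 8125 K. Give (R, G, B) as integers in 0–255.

(219, 229, 255)

t = 8125/100 = 81.25; the t > 66 branch applies.
R = 329.7·(81.25 − 60)^(-0.1332) = 329.7·21.25^(-0.1332) = 329.7·0.66557 = 219.439.
G = 288.1·(81.25 − 60)^(-0.07551) = 288.1·21.25^(-0.07551) = 288.1·0.79391 = 228.725.
B = 255 by definition for t > 66.
Rounded: (219, 229, 255).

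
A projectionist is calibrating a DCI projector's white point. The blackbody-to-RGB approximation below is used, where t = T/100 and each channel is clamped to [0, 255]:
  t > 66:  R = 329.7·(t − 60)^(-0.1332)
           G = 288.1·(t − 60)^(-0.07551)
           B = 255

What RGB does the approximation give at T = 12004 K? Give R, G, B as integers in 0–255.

R=191, G=211, B=255

t = 12004/100 = 120.04; the t > 66 branch applies.
R = 329.7·(120.04 − 60)^(-0.1332) = 329.7·60.04^(-0.1332) = 329.7·0.57958 = 191.087.
G = 288.1·(120.04 − 60)^(-0.07551) = 288.1·60.04^(-0.07551) = 288.1·0.73402 = 211.472.
B = 255 by definition for t > 66.
Rounded: (191, 211, 255).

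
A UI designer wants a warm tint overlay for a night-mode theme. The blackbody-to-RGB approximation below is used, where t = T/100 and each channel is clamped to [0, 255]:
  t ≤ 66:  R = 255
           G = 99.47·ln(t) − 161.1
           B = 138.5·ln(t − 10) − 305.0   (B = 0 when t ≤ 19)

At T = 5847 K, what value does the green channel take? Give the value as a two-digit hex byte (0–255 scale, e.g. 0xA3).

t = 5847/100 = 58.47; the t ≤ 66 branch applies.
G = 99.47·ln 58.47 − 161.1 = 99.47·4.0685 − 161.1 = 243.595.
Rounded: 244; in hex, 0xF4.

0xF4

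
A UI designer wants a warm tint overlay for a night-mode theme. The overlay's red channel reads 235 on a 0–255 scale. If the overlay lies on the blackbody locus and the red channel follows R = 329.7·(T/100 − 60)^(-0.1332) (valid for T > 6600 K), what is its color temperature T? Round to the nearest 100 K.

7300 K

(t − 60)^(-0.1332) = 235/329.7 = 0.71277.
t − 60 = 0.71277^(1/-0.1332) = 0.71277^(-7.508) = 12.705, so t = 72.705.
T = 100·t = 7271 K → 7300 K to the nearest 100 K.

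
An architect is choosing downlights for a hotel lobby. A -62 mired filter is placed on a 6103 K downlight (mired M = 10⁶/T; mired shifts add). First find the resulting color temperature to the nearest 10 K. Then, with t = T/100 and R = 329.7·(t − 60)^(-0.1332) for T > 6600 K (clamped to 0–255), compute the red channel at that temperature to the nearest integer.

M_in = 10⁶/6103 = 163.85; M_out = 163.85 + (-62) = 101.85.
T_out = 10⁶/101.85 = 9818.0 K → 9820 K; t = 98.2.
R = 329.7·(98.2 − 60)^(-0.1332) = 329.7·38.2^(-0.1332) = 329.7·0.61556 = 202.950.
Rounded: 203.

203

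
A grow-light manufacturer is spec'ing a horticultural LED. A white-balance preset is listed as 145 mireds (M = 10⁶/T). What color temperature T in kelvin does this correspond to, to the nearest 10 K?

6900 K

T = 10⁶ / 145 = 6896.55 K → 6900 K.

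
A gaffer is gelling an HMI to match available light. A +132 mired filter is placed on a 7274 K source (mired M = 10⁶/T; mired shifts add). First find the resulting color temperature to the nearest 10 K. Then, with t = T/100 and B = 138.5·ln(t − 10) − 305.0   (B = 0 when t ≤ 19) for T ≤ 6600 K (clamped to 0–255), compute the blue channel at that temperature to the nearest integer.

M_in = 10⁶/7274 = 137.48; M_out = 137.48 + (+132) = 269.48.
T_out = 10⁶/269.48 = 3710.9 K → 3710 K; t = 37.1.
B = 138.5·ln(37.1 − 10) − 305.0 = 138.5·ln 27.1 − 305.0 = 138.5·3.2995 − 305.0 = 151.985.
Rounded: 152.

152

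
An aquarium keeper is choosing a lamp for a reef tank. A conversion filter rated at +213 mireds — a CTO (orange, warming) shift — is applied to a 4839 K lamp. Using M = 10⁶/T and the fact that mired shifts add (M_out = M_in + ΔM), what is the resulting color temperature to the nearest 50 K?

2400 K

M_in = 10⁶/4839 = 206.65 mireds.
M_out = 206.65 + (+213) = 419.65 mireds.
T_out = 10⁶/419.65 = 2382.9 K → 2400 K.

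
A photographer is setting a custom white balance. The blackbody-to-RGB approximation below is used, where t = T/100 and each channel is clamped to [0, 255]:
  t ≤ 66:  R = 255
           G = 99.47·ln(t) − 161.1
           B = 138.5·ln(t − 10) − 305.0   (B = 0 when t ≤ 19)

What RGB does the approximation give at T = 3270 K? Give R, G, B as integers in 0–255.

t = 3270/100 = 32.7; the t ≤ 66 branch applies.
R = 255 by definition for t ≤ 66.
G = 99.47·ln 32.7 − 161.1 = 99.47·3.4874 − 161.1 = 185.789.
B = 138.5·ln(32.7 − 10) − 305.0 = 138.5·ln 22.7 − 305.0 = 138.5·3.1224 − 305.0 = 127.448.
Rounded: (255, 186, 127).

R=255, G=186, B=127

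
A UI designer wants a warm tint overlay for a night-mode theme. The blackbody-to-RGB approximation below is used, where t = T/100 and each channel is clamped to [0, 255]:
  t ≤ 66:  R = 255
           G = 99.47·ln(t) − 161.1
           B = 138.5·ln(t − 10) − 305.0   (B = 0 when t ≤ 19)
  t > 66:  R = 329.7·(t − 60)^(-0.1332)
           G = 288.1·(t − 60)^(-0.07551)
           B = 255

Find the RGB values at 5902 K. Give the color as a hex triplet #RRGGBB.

#FFF5EA

t = 5902/100 = 59.02; the t ≤ 66 branch applies.
R = 255 by definition for t ≤ 66.
G = 99.47·ln 59.02 − 161.1 = 99.47·4.0779 − 161.1 = 244.526.
B = 138.5·ln(59.02 − 10) − 305.0 = 138.5·ln 49.02 − 305.0 = 138.5·3.8922 − 305.0 = 234.074.
Rounded: (255, 245, 234).
In hex: #FFF5EA.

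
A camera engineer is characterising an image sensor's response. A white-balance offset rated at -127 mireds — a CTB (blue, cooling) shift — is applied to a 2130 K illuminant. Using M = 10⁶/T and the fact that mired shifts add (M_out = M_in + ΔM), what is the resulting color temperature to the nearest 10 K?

2920 K

M_in = 10⁶/2130 = 469.48 mireds.
M_out = 469.48 + (-127) = 342.48 mireds.
T_out = 10⁶/342.48 = 2919.8 K → 2920 K.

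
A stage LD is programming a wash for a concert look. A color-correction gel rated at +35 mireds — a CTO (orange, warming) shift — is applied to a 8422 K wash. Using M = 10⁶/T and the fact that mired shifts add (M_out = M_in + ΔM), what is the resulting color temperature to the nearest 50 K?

M_in = 10⁶/8422 = 118.74 mireds.
M_out = 118.74 + (+35) = 153.74 mireds.
T_out = 10⁶/153.74 = 6504.6 K → 6500 K.

6500 K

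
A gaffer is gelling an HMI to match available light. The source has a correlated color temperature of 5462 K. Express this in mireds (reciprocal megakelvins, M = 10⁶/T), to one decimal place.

183.1 mireds

M = 10⁶ / 5462 = 183.083 → 183.1 mireds.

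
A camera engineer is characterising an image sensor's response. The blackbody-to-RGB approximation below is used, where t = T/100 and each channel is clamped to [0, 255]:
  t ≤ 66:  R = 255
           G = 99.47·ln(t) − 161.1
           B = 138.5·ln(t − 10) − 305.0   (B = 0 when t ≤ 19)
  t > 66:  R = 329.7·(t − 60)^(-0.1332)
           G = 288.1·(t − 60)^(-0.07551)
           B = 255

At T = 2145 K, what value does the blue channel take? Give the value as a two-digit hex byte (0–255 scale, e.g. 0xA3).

t = 2145/100 = 21.45; the t ≤ 66 branch applies.
B = 138.5·ln(21.45 − 10) − 305.0 = 138.5·ln 11.45 − 305.0 = 138.5·2.4380 − 305.0 = 32.662.
Rounded: 33; in hex, 0x21.

0x21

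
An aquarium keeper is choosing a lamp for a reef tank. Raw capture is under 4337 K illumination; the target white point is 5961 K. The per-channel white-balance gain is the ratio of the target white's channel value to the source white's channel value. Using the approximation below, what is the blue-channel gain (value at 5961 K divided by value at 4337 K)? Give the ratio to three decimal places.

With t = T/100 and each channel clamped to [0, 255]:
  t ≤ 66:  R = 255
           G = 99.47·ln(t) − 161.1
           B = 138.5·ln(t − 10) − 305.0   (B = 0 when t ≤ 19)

At 4337 K (t = 43.37):
  B = 138.5·ln(43.37 − 10) − 305.0 = 138.5·ln 33.37 − 305.0 = 138.5·3.5077 − 305.0 = 180.811.
At 5961 K (t = 59.61):
  B = 138.5·ln(59.61 − 10) − 305.0 = 138.5·ln 49.61 − 305.0 = 138.5·3.9042 − 305.0 = 235.731.
Gain = 235.731 / 180.811 = 1.3037 → 1.304.

1.304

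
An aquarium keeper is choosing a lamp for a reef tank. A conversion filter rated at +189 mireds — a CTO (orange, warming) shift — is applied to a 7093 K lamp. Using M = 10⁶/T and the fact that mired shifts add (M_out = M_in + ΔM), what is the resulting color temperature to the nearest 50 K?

M_in = 10⁶/7093 = 140.98 mireds.
M_out = 140.98 + (+189) = 329.98 mireds.
T_out = 10⁶/329.98 = 3030.4 K → 3050 K.

3050 K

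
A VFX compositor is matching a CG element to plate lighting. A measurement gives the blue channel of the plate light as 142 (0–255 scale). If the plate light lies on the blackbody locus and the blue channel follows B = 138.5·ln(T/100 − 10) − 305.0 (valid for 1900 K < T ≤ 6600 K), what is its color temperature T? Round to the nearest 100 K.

ln(t − 10) = (142 + 305.0) / 138.5 = 3.2274.
t − 10 = e^3.2274 = 25.215, so t = 35.215.
T = 100·t = 3521 K → 3500 K to the nearest 100 K.

3500 K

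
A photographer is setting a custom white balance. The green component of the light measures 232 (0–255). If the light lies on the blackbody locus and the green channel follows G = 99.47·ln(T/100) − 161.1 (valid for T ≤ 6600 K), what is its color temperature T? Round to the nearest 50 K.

5200 K

ln t = (232 + 161.1) / 99.47 = 3.9519.
t = e^3.9519 = 52.036.
T = 100·t = 5204 K → 5200 K to the nearest 50 K.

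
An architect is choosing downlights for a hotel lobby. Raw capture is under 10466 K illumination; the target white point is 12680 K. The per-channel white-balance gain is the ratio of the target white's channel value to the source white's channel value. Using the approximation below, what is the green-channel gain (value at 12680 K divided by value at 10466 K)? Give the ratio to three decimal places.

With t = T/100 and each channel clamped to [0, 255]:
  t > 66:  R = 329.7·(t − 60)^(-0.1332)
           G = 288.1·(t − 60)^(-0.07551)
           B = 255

0.970

At 10466 K (t = 104.66):
  G = 288.1·(104.66 − 60)^(-0.07551) = 288.1·44.66^(-0.07551) = 288.1·0.75061 = 216.251.
At 12680 K (t = 126.8):
  G = 288.1·(126.8 − 60)^(-0.07551) = 288.1·66.8^(-0.07551) = 288.1·0.72813 = 209.775.
Gain = 209.775 / 216.251 = 0.9701 → 0.970.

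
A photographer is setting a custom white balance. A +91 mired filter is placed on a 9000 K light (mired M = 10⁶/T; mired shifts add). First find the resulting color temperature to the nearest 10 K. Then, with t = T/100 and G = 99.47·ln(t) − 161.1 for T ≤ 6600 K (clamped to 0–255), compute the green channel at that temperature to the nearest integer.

M_in = 10⁶/9000 = 111.11; M_out = 111.11 + (+91) = 202.11.
T_out = 10⁶/202.11 = 4947.8 K → 4950 K; t = 49.5.
G = 99.47·ln 49.5 − 161.1 = 99.47·3.9020 − 161.1 = 227.029.
Rounded: 227.

227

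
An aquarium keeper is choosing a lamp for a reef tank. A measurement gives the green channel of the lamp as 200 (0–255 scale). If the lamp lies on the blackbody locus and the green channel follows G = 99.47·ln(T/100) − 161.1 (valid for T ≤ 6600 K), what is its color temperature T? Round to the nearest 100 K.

3800 K

ln t = (200 + 161.1) / 99.47 = 3.6302.
t = e^3.6302 = 37.722.
T = 100·t = 3772 K → 3800 K to the nearest 100 K.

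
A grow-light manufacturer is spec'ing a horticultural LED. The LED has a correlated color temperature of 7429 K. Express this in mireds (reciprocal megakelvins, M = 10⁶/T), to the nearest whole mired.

135 mireds

M = 10⁶ / 7429 = 134.608 → 135 mireds.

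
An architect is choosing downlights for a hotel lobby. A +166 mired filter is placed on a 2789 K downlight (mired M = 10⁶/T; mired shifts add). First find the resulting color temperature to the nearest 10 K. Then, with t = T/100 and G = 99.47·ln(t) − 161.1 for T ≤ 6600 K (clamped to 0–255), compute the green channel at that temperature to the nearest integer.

M_in = 10⁶/2789 = 358.55; M_out = 358.55 + (+166) = 524.55.
T_out = 10⁶/524.55 = 1906.4 K → 1910 K; t = 19.1.
G = 99.47·ln 19.1 − 161.1 = 99.47·2.9497 − 161.1 = 132.305.
Rounded: 132.

132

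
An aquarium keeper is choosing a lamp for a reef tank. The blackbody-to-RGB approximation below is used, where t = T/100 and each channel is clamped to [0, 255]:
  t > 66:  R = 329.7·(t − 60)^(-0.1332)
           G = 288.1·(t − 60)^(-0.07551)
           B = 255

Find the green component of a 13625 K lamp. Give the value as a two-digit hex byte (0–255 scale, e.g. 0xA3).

0xD0

t = 13625/100 = 136.25; the t > 66 branch applies.
G = 288.1·(136.25 − 60)^(-0.07551) = 288.1·76.25^(-0.07551) = 288.1·0.72090 = 207.690.
Rounded: 208; in hex, 0xD0.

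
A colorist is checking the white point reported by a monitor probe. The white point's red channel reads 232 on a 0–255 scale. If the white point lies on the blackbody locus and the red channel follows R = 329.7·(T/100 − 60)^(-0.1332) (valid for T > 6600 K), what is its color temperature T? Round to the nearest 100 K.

(t − 60)^(-0.1332) = 232/329.7 = 0.70367.
t − 60 = 0.70367^(1/-0.1332) = 0.70367^(-7.508) = 13.992, so t = 73.992.
T = 100·t = 7399 K → 7400 K to the nearest 100 K.

7400 K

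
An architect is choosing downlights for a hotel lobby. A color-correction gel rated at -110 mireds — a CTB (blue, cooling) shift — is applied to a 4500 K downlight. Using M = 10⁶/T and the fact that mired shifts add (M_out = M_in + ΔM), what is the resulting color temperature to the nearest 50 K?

M_in = 10⁶/4500 = 222.22 mireds.
M_out = 222.22 + (-110) = 112.22 mireds.
T_out = 10⁶/112.22 = 8910.9 K → 8900 K.

8900 K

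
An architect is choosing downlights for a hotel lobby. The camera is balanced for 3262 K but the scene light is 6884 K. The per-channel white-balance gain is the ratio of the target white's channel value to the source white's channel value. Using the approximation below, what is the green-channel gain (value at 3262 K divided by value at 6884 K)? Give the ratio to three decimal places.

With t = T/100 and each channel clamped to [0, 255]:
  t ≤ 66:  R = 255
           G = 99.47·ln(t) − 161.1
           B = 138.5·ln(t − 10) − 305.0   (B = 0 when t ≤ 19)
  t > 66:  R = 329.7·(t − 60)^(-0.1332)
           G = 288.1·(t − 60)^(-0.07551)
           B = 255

0.759

At 6884 K (t = 68.84):
  G = 288.1·(68.84 − 60)^(-0.07551) = 288.1·8.84^(-0.07551) = 288.1·0.84827 = 244.386.
At 3262 K (t = 32.62):
  G = 99.47·ln 32.62 − 161.1 = 99.47·3.4849 − 161.1 = 185.546.
Gain = 185.546 / 244.386 = 0.7592 → 0.759.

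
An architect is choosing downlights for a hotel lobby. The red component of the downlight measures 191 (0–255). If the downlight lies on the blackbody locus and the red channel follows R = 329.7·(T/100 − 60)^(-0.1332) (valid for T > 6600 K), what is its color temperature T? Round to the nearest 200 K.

12000 K

(t − 60)^(-0.1332) = 191/329.7 = 0.57931.
t − 60 = 0.57931^(1/-0.1332) = 0.57931^(-7.508) = 60.245, so t = 120.245.
T = 100·t = 12025 K → 12000 K to the nearest 200 K.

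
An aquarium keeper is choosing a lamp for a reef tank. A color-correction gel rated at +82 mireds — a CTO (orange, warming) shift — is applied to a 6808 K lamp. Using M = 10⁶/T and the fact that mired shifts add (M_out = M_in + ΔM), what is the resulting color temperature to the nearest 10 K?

M_in = 10⁶/6808 = 146.89 mireds.
M_out = 146.89 + (+82) = 228.89 mireds.
T_out = 10⁶/228.89 = 4369.0 K → 4370 K.

4370 K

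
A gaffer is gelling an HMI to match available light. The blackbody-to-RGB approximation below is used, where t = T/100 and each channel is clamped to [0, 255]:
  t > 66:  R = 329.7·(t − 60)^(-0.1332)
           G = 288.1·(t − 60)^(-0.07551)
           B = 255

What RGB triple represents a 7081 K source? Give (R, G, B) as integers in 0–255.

t = 7081/100 = 70.81; the t > 66 branch applies.
R = 329.7·(70.81 − 60)^(-0.1332) = 329.7·10.81^(-0.1332) = 329.7·0.72827 = 240.112.
G = 288.1·(70.81 − 60)^(-0.07551) = 288.1·10.81^(-0.07551) = 288.1·0.83548 = 240.702.
B = 255 by definition for t > 66.
Rounded: (240, 241, 255).

(240, 241, 255)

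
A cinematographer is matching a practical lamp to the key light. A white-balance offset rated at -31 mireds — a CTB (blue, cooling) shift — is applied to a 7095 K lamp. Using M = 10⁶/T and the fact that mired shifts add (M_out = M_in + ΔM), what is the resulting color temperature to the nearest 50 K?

M_in = 10⁶/7095 = 140.94 mireds.
M_out = 140.94 + (-31) = 109.94 mireds.
T_out = 10⁶/109.94 = 9095.5 K → 9100 K.

9100 K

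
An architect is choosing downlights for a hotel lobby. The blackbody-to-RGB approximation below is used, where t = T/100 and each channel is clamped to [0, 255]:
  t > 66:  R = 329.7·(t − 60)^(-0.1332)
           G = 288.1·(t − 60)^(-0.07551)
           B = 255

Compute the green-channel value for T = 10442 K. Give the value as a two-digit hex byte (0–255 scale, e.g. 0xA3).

t = 10442/100 = 104.42; the t > 66 branch applies.
G = 288.1·(104.42 − 60)^(-0.07551) = 288.1·44.42^(-0.07551) = 288.1·0.75092 = 216.339.
Rounded: 216; in hex, 0xD8.

0xD8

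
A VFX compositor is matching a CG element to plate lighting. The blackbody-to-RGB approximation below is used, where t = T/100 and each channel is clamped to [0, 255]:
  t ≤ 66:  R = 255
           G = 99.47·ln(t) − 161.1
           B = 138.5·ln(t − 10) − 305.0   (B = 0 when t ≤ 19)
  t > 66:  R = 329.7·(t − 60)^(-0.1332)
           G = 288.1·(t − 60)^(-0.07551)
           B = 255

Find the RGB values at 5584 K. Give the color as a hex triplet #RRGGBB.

#FFEFE1

t = 5584/100 = 55.84; the t ≤ 66 branch applies.
R = 255 by definition for t ≤ 66.
G = 99.47·ln 55.84 − 161.1 = 99.47·4.0225 − 161.1 = 239.017.
B = 138.5·ln(55.84 − 10) − 305.0 = 138.5·ln 45.84 − 305.0 = 138.5·3.8252 − 305.0 = 224.784.
Rounded: (255, 239, 225).
In hex: #FFEFE1.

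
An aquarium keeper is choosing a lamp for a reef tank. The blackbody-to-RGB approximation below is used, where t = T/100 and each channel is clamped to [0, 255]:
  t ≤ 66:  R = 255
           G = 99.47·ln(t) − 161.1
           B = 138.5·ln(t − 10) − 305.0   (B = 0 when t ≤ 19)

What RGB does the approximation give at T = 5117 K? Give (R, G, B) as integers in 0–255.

t = 5117/100 = 51.17; the t ≤ 66 branch applies.
R = 255 by definition for t ≤ 66.
G = 99.47·ln 51.17 − 161.1 = 99.47·3.9352 − 161.1 = 230.330.
B = 138.5·ln(51.17 − 10) − 305.0 = 138.5·ln 41.17 − 305.0 = 138.5·3.7177 − 305.0 = 209.903.
Rounded: (255, 230, 210).

(255, 230, 210)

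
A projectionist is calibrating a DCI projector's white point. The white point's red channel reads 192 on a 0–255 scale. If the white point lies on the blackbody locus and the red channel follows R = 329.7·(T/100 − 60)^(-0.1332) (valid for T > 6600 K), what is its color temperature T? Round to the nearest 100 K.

11800 K

(t − 60)^(-0.1332) = 192/329.7 = 0.58235.
t − 60 = 0.58235^(1/-0.1332) = 0.58235^(-7.508) = 57.929, so t = 117.929.
T = 100·t = 11793 K → 11800 K to the nearest 100 K.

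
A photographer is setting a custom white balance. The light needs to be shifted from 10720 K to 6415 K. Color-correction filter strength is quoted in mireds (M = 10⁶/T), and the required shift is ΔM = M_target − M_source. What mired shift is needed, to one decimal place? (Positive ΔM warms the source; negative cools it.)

M_source = 10⁶/10720 = 93.284; M_target = 10⁶/6415 = 155.885.
ΔM = 155.885 − 93.284 = 62.601 → +62.6 mireds, a warming shift.

+62.6 mireds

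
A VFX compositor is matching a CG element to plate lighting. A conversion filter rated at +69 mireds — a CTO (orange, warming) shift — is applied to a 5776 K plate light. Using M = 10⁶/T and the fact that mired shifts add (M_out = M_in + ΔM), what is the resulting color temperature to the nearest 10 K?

4130 K

M_in = 10⁶/5776 = 173.13 mireds.
M_out = 173.13 + (+69) = 242.13 mireds.
T_out = 10⁶/242.13 = 4130.0 K → 4130 K.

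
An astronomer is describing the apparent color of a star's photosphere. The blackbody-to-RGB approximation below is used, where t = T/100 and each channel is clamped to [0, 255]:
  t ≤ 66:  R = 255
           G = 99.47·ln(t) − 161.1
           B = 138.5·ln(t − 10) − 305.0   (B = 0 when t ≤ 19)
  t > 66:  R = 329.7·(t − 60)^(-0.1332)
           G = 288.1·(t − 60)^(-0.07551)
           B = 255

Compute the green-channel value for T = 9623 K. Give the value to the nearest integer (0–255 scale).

t = 9623/100 = 96.23; the t > 66 branch applies.
G = 288.1·(96.23 − 60)^(-0.07551) = 288.1·36.23^(-0.07551) = 288.1·0.76256 = 219.694.
Rounded: 220.

220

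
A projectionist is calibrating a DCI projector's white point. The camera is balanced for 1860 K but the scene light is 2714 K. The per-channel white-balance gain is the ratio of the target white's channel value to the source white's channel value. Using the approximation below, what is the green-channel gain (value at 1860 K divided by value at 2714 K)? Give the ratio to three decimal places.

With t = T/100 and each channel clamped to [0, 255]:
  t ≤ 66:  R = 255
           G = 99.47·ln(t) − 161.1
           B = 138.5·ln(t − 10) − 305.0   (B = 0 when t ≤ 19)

0.775

At 2714 K (t = 27.14):
  G = 99.47·ln 27.14 − 161.1 = 99.47·3.3010 − 161.1 = 167.251.
At 1860 K (t = 18.6):
  G = 99.47·ln 18.6 − 161.1 = 99.47·2.9232 − 161.1 = 129.667.
Gain = 129.667 / 167.251 = 0.7753 → 0.775.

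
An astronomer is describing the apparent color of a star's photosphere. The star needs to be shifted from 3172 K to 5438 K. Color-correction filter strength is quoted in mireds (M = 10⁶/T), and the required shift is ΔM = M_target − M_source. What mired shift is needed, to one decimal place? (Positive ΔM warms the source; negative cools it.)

-131.4 mireds

M_source = 10⁶/3172 = 315.259; M_target = 10⁶/5438 = 183.891.
ΔM = 183.891 − 315.259 = -131.367 → -131.4 mireds, a cooling shift.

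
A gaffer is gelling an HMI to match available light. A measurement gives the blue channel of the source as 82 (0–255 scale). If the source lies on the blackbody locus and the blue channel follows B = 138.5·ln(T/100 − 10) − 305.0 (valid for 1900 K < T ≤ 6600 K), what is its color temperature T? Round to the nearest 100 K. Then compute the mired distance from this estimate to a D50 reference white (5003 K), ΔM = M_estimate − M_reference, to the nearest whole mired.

+185 mireds

ln(t − 10) = (82 + 305.0) / 138.5 = 2.7942.
t − 10 = e^2.7942 = 16.350, so t = 26.350.
T = 100·t = 2635 K → 2600 K to the nearest 100 K.
M_estimate = 10⁶/2600 = 384.62; M_reference = 10⁶/5003 = 199.88.
ΔM = 384.62 − 199.88 = 184.74 → +185 mireds.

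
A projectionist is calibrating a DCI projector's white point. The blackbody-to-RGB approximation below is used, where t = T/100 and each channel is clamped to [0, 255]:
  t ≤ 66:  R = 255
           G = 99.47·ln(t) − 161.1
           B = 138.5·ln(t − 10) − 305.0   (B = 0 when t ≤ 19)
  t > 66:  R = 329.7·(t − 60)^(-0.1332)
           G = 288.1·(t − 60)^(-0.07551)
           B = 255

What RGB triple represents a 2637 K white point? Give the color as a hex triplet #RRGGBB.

t = 2637/100 = 26.37; the t ≤ 66 branch applies.
R = 255 by definition for t ≤ 66.
G = 99.47·ln 26.37 − 161.1 = 99.47·3.2722 − 161.1 = 164.388.
B = 138.5·ln(26.37 − 10) − 305.0 = 138.5·ln 16.37 − 305.0 = 138.5·2.7955 − 305.0 = 82.170.
Rounded: (255, 164, 82).
In hex: #FFA452.

#FFA452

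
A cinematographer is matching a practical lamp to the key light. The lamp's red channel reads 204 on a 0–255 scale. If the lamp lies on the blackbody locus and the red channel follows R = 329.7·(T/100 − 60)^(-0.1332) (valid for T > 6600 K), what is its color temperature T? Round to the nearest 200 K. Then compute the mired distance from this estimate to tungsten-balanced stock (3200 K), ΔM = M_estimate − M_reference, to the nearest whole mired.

-208 mireds

(t − 60)^(-0.1332) = 204/329.7 = 0.61874.
t − 60 = 0.61874^(1/-0.1332) = 0.61874^(-7.508) = 36.748, so t = 96.748.
T = 100·t = 9675 K → 9600 K to the nearest 200 K.
M_estimate = 10⁶/9600 = 104.17; M_reference = 10⁶/3200 = 312.50.
ΔM = 104.17 − 312.50 = -208.33 → -208 mireds.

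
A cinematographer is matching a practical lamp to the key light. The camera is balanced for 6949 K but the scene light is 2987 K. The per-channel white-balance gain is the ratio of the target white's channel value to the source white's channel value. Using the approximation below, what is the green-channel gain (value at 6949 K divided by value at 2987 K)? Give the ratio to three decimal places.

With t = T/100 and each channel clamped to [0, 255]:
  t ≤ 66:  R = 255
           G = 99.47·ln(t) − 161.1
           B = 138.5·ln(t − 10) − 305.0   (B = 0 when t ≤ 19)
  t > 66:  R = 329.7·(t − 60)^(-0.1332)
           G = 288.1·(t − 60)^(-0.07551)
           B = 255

1.375

At 2987 K (t = 29.87):
  G = 99.47·ln 29.87 − 161.1 = 99.47·3.3969 − 161.1 = 176.785.
At 6949 K (t = 69.49):
  G = 288.1·(69.49 − 60)^(-0.07551) = 288.1·9.49^(-0.07551) = 288.1·0.84374 = 243.080.
Gain = 243.080 / 176.785 = 1.3750 → 1.375.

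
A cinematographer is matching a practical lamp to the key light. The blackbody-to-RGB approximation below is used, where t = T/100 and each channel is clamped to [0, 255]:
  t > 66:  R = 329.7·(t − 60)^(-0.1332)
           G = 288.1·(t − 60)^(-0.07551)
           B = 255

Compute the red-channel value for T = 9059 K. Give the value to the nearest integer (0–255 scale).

t = 9059/100 = 90.59; the t > 66 branch applies.
R = 329.7·(90.59 − 60)^(-0.1332) = 329.7·30.59^(-0.1332) = 329.7·0.63405 = 209.045.
Rounded: 209.

209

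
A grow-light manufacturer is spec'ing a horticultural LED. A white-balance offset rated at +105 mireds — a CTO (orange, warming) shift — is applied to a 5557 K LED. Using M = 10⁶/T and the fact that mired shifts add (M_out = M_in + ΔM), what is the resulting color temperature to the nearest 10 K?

3510 K

M_in = 10⁶/5557 = 179.95 mireds.
M_out = 179.95 + (+105) = 284.95 mireds.
T_out = 10⁶/284.95 = 3509.3 K → 3510 K.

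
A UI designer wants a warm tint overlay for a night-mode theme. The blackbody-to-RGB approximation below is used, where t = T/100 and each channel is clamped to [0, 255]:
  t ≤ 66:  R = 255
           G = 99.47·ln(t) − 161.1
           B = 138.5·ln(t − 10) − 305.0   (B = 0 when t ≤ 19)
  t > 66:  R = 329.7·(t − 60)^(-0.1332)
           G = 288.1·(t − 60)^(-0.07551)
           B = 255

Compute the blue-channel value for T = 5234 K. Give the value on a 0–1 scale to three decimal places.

0.838

t = 5234/100 = 52.34; the t ≤ 66 branch applies.
B = 138.5·ln(52.34 − 10) − 305.0 = 138.5·ln 42.34 − 305.0 = 138.5·3.7457 − 305.0 = 213.784.
On a 0–1 scale: 213.784/255 = 0.8384 → 0.838.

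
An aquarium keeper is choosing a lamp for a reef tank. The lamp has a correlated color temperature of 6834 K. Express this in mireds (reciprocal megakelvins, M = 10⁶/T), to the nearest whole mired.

146 mireds

M = 10⁶ / 6834 = 146.327 → 146 mireds.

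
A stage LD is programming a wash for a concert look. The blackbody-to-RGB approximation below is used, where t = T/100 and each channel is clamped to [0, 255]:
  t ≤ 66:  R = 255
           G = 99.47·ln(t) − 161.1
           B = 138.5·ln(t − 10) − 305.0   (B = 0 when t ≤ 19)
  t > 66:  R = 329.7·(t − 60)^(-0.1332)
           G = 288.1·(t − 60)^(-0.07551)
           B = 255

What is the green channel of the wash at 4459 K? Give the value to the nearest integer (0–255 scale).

217

t = 4459/100 = 44.59; the t ≤ 66 branch applies.
G = 99.47·ln 44.59 − 161.1 = 99.47·3.7975 − 161.1 = 216.638.
Rounded: 217.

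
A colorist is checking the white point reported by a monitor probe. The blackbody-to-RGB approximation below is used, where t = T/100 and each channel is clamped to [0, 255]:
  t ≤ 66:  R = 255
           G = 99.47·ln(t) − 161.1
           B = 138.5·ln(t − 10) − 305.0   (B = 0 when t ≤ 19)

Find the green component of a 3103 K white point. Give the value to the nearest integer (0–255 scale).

181

t = 3103/100 = 31.03; the t ≤ 66 branch applies.
G = 99.47·ln 31.03 − 161.1 = 99.47·3.4350 − 161.1 = 180.575.
Rounded: 181.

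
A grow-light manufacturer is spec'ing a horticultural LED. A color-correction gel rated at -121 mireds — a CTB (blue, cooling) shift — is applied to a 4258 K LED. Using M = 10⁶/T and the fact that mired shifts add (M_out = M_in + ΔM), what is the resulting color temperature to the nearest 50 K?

M_in = 10⁶/4258 = 234.85 mireds.
M_out = 234.85 + (-121) = 113.85 mireds.
T_out = 10⁶/113.85 = 8783.3 K → 8800 K.

8800 K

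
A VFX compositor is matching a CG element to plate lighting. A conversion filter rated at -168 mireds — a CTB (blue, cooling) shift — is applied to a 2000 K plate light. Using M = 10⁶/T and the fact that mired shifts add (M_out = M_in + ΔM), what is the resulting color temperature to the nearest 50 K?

3000 K

M_in = 10⁶/2000 = 500.00 mireds.
M_out = 500.00 + (-168) = 332.00 mireds.
T_out = 10⁶/332.00 = 3012.0 K → 3000 K.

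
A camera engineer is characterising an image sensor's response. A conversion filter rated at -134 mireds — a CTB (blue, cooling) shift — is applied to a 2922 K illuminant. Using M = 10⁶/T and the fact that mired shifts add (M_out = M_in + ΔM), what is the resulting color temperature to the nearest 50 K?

M_in = 10⁶/2922 = 342.23 mireds.
M_out = 342.23 + (-134) = 208.23 mireds.
T_out = 10⁶/208.23 = 4802.4 K → 4800 K.

4800 K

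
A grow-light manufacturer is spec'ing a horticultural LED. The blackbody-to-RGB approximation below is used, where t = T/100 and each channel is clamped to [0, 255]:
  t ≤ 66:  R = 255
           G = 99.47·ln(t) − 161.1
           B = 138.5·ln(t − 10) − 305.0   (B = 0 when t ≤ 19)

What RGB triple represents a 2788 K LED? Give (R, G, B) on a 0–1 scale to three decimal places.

t = 2788/100 = 27.88; the t ≤ 66 branch applies.
R = 255 by definition for t ≤ 66.
G = 99.47·ln 27.88 − 161.1 = 99.47·3.3279 − 161.1 = 169.927.
B = 138.5·ln(27.88 − 10) − 305.0 = 138.5·ln 17.88 − 305.0 = 138.5·2.8837 − 305.0 = 94.390.
Dividing each by 255: (1.0000, 0.6664, 0.3702) → (1.000, 0.666, 0.370).

(1.000, 0.666, 0.370)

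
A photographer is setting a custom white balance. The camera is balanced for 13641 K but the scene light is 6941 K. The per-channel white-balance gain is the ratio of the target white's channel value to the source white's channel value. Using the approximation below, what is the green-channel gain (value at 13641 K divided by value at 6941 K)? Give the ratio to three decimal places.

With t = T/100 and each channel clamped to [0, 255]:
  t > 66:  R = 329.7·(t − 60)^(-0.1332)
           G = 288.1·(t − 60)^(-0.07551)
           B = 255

0.854

At 6941 K (t = 69.41):
  G = 288.1·(69.41 − 60)^(-0.07551) = 288.1·9.41^(-0.07551) = 288.1·0.84428 = 243.236.
At 13641 K (t = 136.41):
  G = 288.1·(136.41 − 60)^(-0.07551) = 288.1·76.41^(-0.07551) = 288.1·0.72078 = 207.657.
Gain = 207.657 / 243.236 = 0.8537 → 0.854.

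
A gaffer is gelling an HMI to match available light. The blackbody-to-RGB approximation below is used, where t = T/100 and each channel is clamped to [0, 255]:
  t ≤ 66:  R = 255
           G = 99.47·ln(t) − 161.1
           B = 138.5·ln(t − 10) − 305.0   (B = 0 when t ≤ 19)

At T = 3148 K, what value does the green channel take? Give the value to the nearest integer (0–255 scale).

182

t = 3148/100 = 31.48; the t ≤ 66 branch applies.
G = 99.47·ln 31.48 − 161.1 = 99.47·3.4494 − 161.1 = 182.007.
Rounded: 182.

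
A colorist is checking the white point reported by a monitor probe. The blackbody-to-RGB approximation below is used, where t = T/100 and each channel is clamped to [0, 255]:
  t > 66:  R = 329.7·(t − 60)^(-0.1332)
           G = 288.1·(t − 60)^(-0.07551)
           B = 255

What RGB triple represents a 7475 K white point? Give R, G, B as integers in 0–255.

t = 7475/100 = 74.75; the t > 66 branch applies.
R = 329.7·(74.75 − 60)^(-0.1332) = 329.7·14.75^(-0.1332) = 329.7·0.69874 = 230.375.
G = 288.1·(74.75 − 60)^(-0.07551) = 288.1·14.75^(-0.07551) = 288.1·0.81610 = 235.119.
B = 255 by definition for t > 66.
Rounded: (230, 235, 255).

R=230, G=235, B=255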